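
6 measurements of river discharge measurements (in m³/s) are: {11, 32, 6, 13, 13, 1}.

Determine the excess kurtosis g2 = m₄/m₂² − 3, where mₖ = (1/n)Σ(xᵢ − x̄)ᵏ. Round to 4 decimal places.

0.0948

x̄ = 12.6667
Σ(xᵢ − x̄)² = 557.3333 ⇒ m₂ = 92.88889
Σ(xᵢ − x̄)⁴ = 160219.1111 ⇒ m₄ = 26703.18519
m₂² = 8628.34568
g2 = m₄/m₂² − 3 = 3.09482 − 3 ≈ 0.0948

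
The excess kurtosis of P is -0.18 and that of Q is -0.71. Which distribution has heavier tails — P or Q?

P

Higher excess kurtosis ⇒ heavier tails relative to the normal distribution.
-0.18 vs -0.71: the larger is -0.18, so P has heavier tails.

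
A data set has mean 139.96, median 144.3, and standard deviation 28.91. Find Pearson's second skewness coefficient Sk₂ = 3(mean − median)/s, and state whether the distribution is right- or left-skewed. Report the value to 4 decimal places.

-0.4504, left-skewed

Sk₂ = 3(139.96 − 144.3) / 28.91 = 3 × -4.3400 / 28.91
    = -13.0200 / 28.91 ≈ -0.4504
Sk₂ < 0 ⇒ mean < median ⇒ left-skewed (negative skew).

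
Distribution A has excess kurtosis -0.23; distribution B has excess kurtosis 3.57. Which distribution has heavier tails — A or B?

B

Higher excess kurtosis ⇒ heavier tails relative to the normal distribution.
-0.23 vs 3.57: the larger is 3.57, so B has heavier tails. (B is leptokurtic — heavier-than-normal tails; the other is platykurtic.)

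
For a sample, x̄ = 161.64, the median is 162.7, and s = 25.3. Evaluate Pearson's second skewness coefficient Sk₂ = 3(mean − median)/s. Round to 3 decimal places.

Sk₂ = 3(161.64 − 162.7) / 25.3 = 3 × -1.0600 / 25.3
    = -3.1800 / 25.3 ≈ -0.126

-0.126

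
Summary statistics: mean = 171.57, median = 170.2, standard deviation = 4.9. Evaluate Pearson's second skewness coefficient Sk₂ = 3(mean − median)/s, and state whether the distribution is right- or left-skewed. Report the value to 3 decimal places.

Sk₂ = 3(171.57 − 170.2) / 4.9 = 3 × 1.3700 / 4.9
    = 4.1100 / 4.9 ≈ 0.839
Sk₂ > 0 ⇒ mean > median ⇒ right-skewed (positive skew).

0.839, right-skewed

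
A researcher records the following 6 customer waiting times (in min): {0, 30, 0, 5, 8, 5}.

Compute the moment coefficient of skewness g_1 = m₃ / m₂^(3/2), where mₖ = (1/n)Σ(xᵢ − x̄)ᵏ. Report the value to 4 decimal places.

x̄ = (0 + 30 + 0 + 5 + 8 + 5) / 6 = 8.0000
deviations (xᵢ − x̄): -8.0000, 22.0000, -8.0000, -3.0000, 0.0000, -3.0000
Σ(xᵢ − x̄)² = 630.0000 ⇒ m₂ = 630.0000/6 = 105.00000
Σ(xᵢ − x̄)³ = 9570.0000 ⇒ m₃ = 9570.0000/6 = 1595.00000
m₂^(3/2) = 105.00000^(1.5) = 1075.92983
g_1 = m₃ / m₂^(3/2) = 1595.00000 / 1075.92983 ≈ 1.4824

1.4824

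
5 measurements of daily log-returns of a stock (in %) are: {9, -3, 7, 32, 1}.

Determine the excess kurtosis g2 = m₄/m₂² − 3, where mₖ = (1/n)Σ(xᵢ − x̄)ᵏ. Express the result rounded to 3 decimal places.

-0.295

x̄ = 9.2000
Σ(xᵢ − x̄)² = 740.8000 ⇒ m₂ = 148.16000
Σ(xᵢ − x̄)⁴ = 296931.6160 ⇒ m₄ = 59386.32320
m₂² = 21951.38560
g2 = m₄/m₂² − 3 = 2.70536 − 3 ≈ -0.295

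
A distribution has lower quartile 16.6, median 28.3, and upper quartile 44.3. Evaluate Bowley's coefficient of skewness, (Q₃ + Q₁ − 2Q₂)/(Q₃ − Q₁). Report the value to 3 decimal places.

0.155

numerator: Q₃ + Q₁ − 2Q₂ = 44.3 + 16.6 − 2×28.3 = 4.3000
denominator: Q₃ − Q₁ = 44.3 − 16.6 = 27.7000
Bowley skewness = 4.3000 / 27.7000 ≈ 0.155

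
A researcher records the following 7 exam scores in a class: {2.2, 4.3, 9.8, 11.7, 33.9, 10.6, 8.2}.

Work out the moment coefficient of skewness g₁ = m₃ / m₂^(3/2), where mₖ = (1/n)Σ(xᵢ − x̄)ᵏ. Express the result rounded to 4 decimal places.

1.5737

x̄ = (2.2 + 4.3 + 9.8 + 11.7 + 33.9 + 10.6 + 8.2) / 7 = 11.5286
deviations (xᵢ − x̄): -9.3286, -7.2286, -1.7286, 0.1714, 22.3714, -0.9286, -3.3286
Σ(xᵢ − x̄)² = 654.7143 ⇒ m₂ = 654.7143/7 = 93.53061
Σ(xᵢ − x̄)³ = 9964.1295 ⇒ m₃ = 9964.1295/7 = 1423.44707
m₂^(3/2) = 93.53061^(1.5) = 904.54602
g₁ = m₃ / m₂^(3/2) = 1423.44707 / 904.54602 ≈ 1.5737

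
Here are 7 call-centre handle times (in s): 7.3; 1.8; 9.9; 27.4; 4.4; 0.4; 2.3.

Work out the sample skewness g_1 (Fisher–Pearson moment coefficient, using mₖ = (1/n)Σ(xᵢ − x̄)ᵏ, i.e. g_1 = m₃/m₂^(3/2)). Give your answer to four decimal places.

1.5469

x̄ = (7.3 + 1.8 + 9.9 + 27.4 + 4.4 + 0.4 + 2.3) / 7 = 7.6429
deviations (xᵢ − x̄): -0.3429, -5.8429, 2.2571, 19.7571, -3.2429, -7.2429, -5.3429
Σ(xᵢ − x̄)² = 521.2171 ⇒ m₂ = 521.2171/7 = 74.45959
Σ(xᵢ − x̄)³ = 6957.5128 ⇒ m₃ = 6957.5128/7 = 993.93040
m₂^(3/2) = 74.45959^(1.5) = 642.51161
g_1 = m₃ / m₂^(3/2) = 993.93040 / 642.51161 ≈ 1.5469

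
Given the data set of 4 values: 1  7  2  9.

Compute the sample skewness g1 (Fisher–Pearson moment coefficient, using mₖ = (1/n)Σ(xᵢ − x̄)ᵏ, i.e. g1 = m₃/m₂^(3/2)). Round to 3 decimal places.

x̄ = (1 + 7 + 2 + 9) / 4 = 4.7500
deviations (xᵢ − x̄): -3.7500, 2.2500, -2.7500, 4.2500
Σ(xᵢ − x̄)² = 44.7500 ⇒ m₂ = 44.7500/4 = 11.18750
Σ(xᵢ − x̄)³ = 14.6250 ⇒ m₃ = 14.6250/4 = 3.65625
m₂^(3/2) = 11.18750^(1.5) = 37.41964
g1 = m₃ / m₂^(3/2) = 3.65625 / 37.41964 ≈ 0.098

0.098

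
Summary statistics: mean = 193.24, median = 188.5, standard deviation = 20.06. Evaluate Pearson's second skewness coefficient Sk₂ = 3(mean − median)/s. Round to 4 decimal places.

Sk₂ = 3(193.24 − 188.5) / 20.06 = 3 × 4.7400 / 20.06
    = 14.2200 / 20.06 ≈ 0.7089

0.7089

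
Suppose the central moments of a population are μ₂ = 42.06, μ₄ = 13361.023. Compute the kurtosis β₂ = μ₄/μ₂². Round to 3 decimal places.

7.553

μ₂² = 42.06² = 1769.04360
μ₄/μ₂² = 13361.023 / 1769.04360 = 7.55268
β₂ ≈ 7.553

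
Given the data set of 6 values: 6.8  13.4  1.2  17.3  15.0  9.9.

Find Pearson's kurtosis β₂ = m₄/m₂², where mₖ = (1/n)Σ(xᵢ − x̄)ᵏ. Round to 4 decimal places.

x̄ = 10.6000
Σ(xᵢ − x̄)² = 175.3800 ⇒ m₂ = 29.23000
Σ(xᵢ − x̄)⁴ = 10467.6306 ⇒ m₄ = 1744.60510
m₂² = 854.39290
β₂ = m₄/m₂² = 1744.60510 / 854.39290 ≈ 2.0419

2.0419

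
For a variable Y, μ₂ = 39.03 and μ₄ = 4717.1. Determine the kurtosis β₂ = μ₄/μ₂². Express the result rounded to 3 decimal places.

μ₂² = 39.03² = 1523.34090
μ₄/μ₂² = 4717.1 / 1523.34090 = 3.09655
β₂ ≈ 3.097

3.097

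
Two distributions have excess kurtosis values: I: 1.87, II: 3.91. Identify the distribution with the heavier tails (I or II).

II

Higher excess kurtosis ⇒ heavier tails relative to the normal distribution.
1.87 vs 3.91: the larger is 3.91, so II has heavier tails.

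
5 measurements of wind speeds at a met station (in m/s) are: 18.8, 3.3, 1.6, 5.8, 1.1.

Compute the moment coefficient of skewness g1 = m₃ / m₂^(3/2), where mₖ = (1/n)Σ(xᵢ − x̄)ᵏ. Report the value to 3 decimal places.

x̄ = (18.8 + 3.3 + 1.6 + 5.8 + 1.1) / 5 = 6.1200
deviations (xᵢ − x̄): 12.6800, -2.8200, -4.5200, -0.3200, -5.0200
Σ(xᵢ − x̄)² = 214.4680 ⇒ m₂ = 214.4680/5 = 42.89360
Σ(xᵢ − x̄)³ = 1797.4109 ⇒ m₃ = 1797.4109/5 = 359.48218
m₂^(3/2) = 42.89360^(1.5) = 280.92394
g1 = m₃ / m₂^(3/2) = 359.48218 / 280.92394 ≈ 1.280

1.280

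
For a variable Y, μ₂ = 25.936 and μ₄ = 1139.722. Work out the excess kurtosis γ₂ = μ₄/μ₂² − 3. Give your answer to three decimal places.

μ₂² = 25.936² = 672.67610
μ₄/μ₂² = 1139.722 / 672.67610 = 1.69431
γ₂ = 1.69431 − 3 ≈ -1.306

-1.306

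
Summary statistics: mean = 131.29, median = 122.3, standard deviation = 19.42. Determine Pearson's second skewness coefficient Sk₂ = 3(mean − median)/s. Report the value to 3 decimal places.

Sk₂ = 3(131.29 − 122.3) / 19.42 = 3 × 8.9900 / 19.42
    = 26.9700 / 19.42 ≈ 1.389

1.389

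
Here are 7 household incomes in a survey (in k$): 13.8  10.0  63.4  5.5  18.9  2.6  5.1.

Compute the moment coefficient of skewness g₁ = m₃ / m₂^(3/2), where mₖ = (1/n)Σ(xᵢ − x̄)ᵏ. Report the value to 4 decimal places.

x̄ = (13.8 + 10.0 + 63.4 + 5.5 + 18.9 + 2.6 + 5.1) / 7 = 17.0429
deviations (xᵢ − x̄): -3.2429, -7.0429, 46.3571, -11.5429, 1.8571, -14.4429, -11.9429
Σ(xᵢ − x̄)² = 2697.0171 ⇒ m₂ = 2697.0171/7 = 385.28816
Σ(xᵢ − x̄)³ = 92989.6571 ⇒ m₃ = 92989.6571/7 = 13284.23673
m₂^(3/2) = 385.28816^(1.5) = 7562.72834
g₁ = m₃ / m₂^(3/2) = 13284.23673 / 7562.72834 ≈ 1.7565

1.7565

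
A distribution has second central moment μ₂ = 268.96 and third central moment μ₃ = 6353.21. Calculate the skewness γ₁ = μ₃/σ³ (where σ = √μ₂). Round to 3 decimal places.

1.440

σ = √μ₂ = √268.96 = 16.40000
σ³ = μ₂^(3/2) = 4410.94400
γ₁ = μ₃/σ³ = 6353.21 / 4410.94400 ≈ 1.440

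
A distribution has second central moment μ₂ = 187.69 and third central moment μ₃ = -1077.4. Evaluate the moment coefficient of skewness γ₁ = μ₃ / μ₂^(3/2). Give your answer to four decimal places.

σ = √μ₂ = √187.69 = 13.70000
σ³ = μ₂^(3/2) = 2571.35300
γ₁ = μ₃/σ³ = -1077.4 / 2571.35300 ≈ -0.4190

-0.4190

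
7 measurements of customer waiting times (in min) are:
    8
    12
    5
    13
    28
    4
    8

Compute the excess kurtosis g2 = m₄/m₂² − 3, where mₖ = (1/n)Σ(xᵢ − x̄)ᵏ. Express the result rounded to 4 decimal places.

x̄ = 11.1429
Σ(xᵢ − x̄)² = 396.8571 ⇒ m₂ = 56.69388
Σ(xᵢ − x̄)⁴ = 84983.3178 ⇒ m₄ = 12140.47397
m₂² = 3214.19575
g2 = m₄/m₂² − 3 = 3.77714 − 3 ≈ 0.7771

0.7771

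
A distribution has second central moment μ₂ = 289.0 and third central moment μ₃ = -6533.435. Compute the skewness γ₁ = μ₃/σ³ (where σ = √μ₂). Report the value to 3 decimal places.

-1.330

σ = √μ₂ = √289.0 = 17.00000
σ³ = μ₂^(3/2) = 4913.00000
γ₁ = μ₃/σ³ = -6533.435 / 4913.00000 ≈ -1.330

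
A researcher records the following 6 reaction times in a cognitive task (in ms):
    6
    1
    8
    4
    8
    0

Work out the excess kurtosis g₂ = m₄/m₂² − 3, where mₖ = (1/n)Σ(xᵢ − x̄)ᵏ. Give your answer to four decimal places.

x̄ = 4.5000
Σ(xᵢ − x̄)² = 59.5000 ⇒ m₂ = 9.91667
Σ(xᵢ − x̄)⁴ = 865.3750 ⇒ m₄ = 144.22917
m₂² = 98.34028
g₂ = m₄/m₂² − 3 = 1.46663 − 3 ≈ -1.5334

-1.5334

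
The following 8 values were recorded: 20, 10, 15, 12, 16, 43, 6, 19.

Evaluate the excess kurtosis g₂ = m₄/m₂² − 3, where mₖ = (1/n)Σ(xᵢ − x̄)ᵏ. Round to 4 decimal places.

1.4581

x̄ = 17.6250
Σ(xᵢ − x̄)² = 885.8750 ⇒ m₂ = 110.73438
Σ(xᵢ − x̄)⁴ = 437329.4316 ⇒ m₄ = 54666.17896
m₂² = 12262.10181
g₂ = m₄/m₂² − 3 = 4.45814 − 3 ≈ 1.4581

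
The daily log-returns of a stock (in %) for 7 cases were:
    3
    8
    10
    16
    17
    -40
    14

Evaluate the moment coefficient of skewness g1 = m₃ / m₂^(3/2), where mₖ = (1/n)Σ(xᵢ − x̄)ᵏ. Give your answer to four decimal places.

-1.7975

x̄ = (3 + 8 + 10 + 16 + 17 - 40 + 14) / 7 = 4.0000
deviations (xᵢ − x̄): -1.0000, 4.0000, 6.0000, 12.0000, 13.0000, -44.0000, 10.0000
Σ(xᵢ − x̄)² = 2402.0000 ⇒ m₂ = 2402.0000/7 = 343.14286
Σ(xᵢ − x̄)³ = -79980.0000 ⇒ m₃ = -79980.0000/7 = -11425.71429
m₂^(3/2) = 343.14286^(1.5) = 6356.41794
g1 = m₃ / m₂^(3/2) = -11425.71429 / 6356.41794 ≈ -1.7975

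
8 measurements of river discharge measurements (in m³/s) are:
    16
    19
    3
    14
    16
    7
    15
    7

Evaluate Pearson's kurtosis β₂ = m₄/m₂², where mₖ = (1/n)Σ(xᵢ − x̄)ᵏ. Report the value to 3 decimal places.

1.753

x̄ = 12.1250
Σ(xᵢ − x̄)² = 224.8750 ⇒ m₂ = 28.10938
Σ(xᵢ − x̄)⁴ = 11078.5879 ⇒ m₄ = 1384.82349
m₂² = 790.13696
β₂ = m₄/m₂² = 1384.82349 / 790.13696 ≈ 1.753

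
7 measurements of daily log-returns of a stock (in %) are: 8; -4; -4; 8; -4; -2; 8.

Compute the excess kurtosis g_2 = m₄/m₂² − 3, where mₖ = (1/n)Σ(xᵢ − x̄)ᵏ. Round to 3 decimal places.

-1.894

x̄ = 1.4286
Σ(xᵢ − x̄)² = 229.7143 ⇒ m₂ = 32.81633
Σ(xᵢ − x̄)⁴ = 8338.0058 ⇒ m₄ = 1191.14369
m₂² = 1076.91129
g_2 = m₄/m₂² − 3 = 1.10607 − 3 ≈ -1.894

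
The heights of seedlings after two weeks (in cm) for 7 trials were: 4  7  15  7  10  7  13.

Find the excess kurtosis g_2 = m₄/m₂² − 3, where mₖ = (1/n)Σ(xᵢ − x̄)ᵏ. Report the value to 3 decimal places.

x̄ = 9.0000
Σ(xᵢ − x̄)² = 90.0000 ⇒ m₂ = 12.85714
Σ(xᵢ − x̄)⁴ = 2226.0000 ⇒ m₄ = 318.00000
m₂² = 165.30612
g_2 = m₄/m₂² − 3 = 1.92370 − 3 ≈ -1.076

-1.076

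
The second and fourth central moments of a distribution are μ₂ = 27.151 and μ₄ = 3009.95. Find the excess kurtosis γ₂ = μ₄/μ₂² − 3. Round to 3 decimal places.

μ₂² = 27.151² = 737.17680
μ₄/μ₂² = 3009.95 / 737.17680 = 4.08308
γ₂ = 4.08308 − 3 ≈ 1.083

1.083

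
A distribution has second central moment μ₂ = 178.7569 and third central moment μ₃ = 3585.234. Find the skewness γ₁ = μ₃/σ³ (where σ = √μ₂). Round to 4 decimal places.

σ = √μ₂ = √178.7569 = 13.37000
σ³ = μ₂^(3/2) = 2389.97975
γ₁ = μ₃/σ³ = 3585.234 / 2389.97975 ≈ 1.5001

1.5001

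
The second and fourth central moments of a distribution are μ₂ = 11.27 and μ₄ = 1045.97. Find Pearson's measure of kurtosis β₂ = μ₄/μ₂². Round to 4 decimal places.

μ₂² = 11.27² = 127.01290
μ₄/μ₂² = 1045.97 / 127.01290 = 8.23515
β₂ ≈ 8.2351

8.2351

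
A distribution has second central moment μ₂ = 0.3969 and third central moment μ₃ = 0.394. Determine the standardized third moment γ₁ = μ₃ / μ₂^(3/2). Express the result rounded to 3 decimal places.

σ = √μ₂ = √0.3969 = 0.63000
σ³ = μ₂^(3/2) = 0.25005
γ₁ = μ₃/σ³ = 0.394 / 0.25005 ≈ 1.576

1.576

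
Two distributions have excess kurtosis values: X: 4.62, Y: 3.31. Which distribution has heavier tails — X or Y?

X

Higher excess kurtosis ⇒ heavier tails relative to the normal distribution.
4.62 vs 3.31: the larger is 4.62, so X has heavier tails.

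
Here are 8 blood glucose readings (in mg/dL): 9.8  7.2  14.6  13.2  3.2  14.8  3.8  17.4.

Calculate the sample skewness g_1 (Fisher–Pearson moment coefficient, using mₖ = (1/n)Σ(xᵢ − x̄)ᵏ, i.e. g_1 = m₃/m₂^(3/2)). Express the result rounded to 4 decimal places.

-0.2299

x̄ = (9.8 + 7.2 + 14.6 + 13.2 + 3.2 + 14.8 + 3.8 + 17.4) / 8 = 10.5000
deviations (xᵢ − x̄): -0.7000, -3.3000, 4.1000, 2.7000, -7.3000, 4.3000, -6.7000, 6.9000
Σ(xᵢ − x̄)² = 199.7600 ⇒ m₂ = 199.7600/8 = 24.97000
Σ(xᵢ − x̄)³ = -229.4400 ⇒ m₃ = -229.4400/8 = -28.68000
m₂^(3/2) = 24.97000^(1.5) = 124.77507
g_1 = m₃ / m₂^(3/2) = -28.68000 / 124.77507 ≈ -0.2299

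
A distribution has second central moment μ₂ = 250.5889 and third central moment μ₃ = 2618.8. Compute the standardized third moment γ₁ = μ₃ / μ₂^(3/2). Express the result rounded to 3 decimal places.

σ = √μ₂ = √250.5889 = 15.83000
σ³ = μ₂^(3/2) = 3966.82229
γ₁ = μ₃/σ³ = 2618.8 / 3966.82229 ≈ 0.660

0.660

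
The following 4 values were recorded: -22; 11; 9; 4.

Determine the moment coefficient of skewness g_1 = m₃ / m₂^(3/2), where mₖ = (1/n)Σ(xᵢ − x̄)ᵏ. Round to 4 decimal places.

x̄ = (-22 + 11 + 9 + 4) / 4 = 0.5000
deviations (xᵢ − x̄): -22.5000, 10.5000, 8.5000, 3.5000
Σ(xᵢ − x̄)² = 701.0000 ⇒ m₂ = 701.0000/4 = 175.25000
Σ(xᵢ − x̄)³ = -9576.0000 ⇒ m₃ = -9576.0000/4 = -2394.00000
m₂^(3/2) = 175.25000^(1.5) = 2319.99495
g_1 = m₃ / m₂^(3/2) = -2394.00000 / 2319.99495 ≈ -1.0319

-1.0319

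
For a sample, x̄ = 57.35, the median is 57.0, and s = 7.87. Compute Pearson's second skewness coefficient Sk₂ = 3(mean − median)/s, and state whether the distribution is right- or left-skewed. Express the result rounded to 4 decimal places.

Sk₂ = 3(57.35 − 57.0) / 7.87 = 3 × 0.3500 / 7.87
    = 1.0500 / 7.87 ≈ 0.1334
Sk₂ > 0 ⇒ mean > median ⇒ right-skewed (positive skew).

0.1334, right-skewed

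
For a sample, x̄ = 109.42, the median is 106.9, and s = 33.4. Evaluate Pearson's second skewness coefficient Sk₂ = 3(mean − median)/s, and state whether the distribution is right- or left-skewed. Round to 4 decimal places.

Sk₂ = 3(109.42 − 106.9) / 33.4 = 3 × 2.5200 / 33.4
    = 7.5600 / 33.4 ≈ 0.2263
Sk₂ > 0 ⇒ mean > median ⇒ right-skewed (positive skew).

0.2263, right-skewed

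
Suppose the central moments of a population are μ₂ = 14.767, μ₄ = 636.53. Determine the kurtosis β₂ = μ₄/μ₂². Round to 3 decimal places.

2.919

μ₂² = 14.767² = 218.06429
μ₄/μ₂² = 636.53 / 218.06429 = 2.91900
β₂ ≈ 2.919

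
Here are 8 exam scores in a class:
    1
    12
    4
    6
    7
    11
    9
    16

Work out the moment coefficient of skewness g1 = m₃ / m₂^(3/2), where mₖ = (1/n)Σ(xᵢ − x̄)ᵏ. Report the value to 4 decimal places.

x̄ = (1 + 12 + 4 + 6 + 7 + 11 + 9 + 16) / 8 = 8.2500
deviations (xᵢ − x̄): -7.2500, 3.7500, -4.2500, -2.2500, -1.2500, 2.7500, 0.7500, 7.7500
Σ(xᵢ − x̄)² = 159.5000 ⇒ m₂ = 159.5000/8 = 19.93750
Σ(xᵢ − x̄)³ = 68.2500 ⇒ m₃ = 68.2500/8 = 8.53125
m₂^(3/2) = 19.93750^(1.5) = 89.02378
g1 = m₃ / m₂^(3/2) = 8.53125 / 89.02378 ≈ 0.0958

0.0958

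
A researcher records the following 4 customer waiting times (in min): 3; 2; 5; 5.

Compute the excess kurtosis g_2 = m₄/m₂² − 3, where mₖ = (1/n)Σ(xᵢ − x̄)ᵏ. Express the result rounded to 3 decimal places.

x̄ = 3.7500
Σ(xᵢ − x̄)² = 6.7500 ⇒ m₂ = 1.68750
Σ(xᵢ − x̄)⁴ = 14.5781 ⇒ m₄ = 3.64453
m₂² = 2.84766
g_2 = m₄/m₂² − 3 = 1.27984 − 3 ≈ -1.720

-1.720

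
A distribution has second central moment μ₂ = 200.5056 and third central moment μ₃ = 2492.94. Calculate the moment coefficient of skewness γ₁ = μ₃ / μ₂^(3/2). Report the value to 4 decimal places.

σ = √μ₂ = √200.5056 = 14.16000
σ³ = μ₂^(3/2) = 2839.15930
γ₁ = μ₃/σ³ = 2492.94 / 2839.15930 ≈ 0.8781

0.8781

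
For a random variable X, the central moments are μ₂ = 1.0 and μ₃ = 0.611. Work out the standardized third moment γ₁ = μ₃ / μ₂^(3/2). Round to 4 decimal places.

0.6110

σ = √μ₂ = √1.0 = 1.00000
σ³ = μ₂^(3/2) = 1.00000
γ₁ = μ₃/σ³ = 0.611 / 1.00000 ≈ 0.6110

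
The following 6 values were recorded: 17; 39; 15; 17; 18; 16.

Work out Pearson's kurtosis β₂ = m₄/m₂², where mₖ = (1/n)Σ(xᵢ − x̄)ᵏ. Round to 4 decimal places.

x̄ = 20.3333
Σ(xᵢ − x̄)² = 423.3333 ⇒ m₂ = 70.55556
Σ(xᵢ − x̄)⁴ = 122851.7778 ⇒ m₄ = 20475.29630
m₂² = 4978.08642
β₂ = m₄/m₂² = 20475.29630 / 4978.08642 ≈ 4.1131

4.1131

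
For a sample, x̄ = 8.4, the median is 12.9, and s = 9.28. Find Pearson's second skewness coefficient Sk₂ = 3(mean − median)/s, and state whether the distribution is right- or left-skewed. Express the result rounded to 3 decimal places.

Sk₂ = 3(8.4 − 12.9) / 9.28 = 3 × -4.5000 / 9.28
    = -13.5000 / 9.28 ≈ -1.455
Sk₂ < 0 ⇒ mean < median ⇒ left-skewed (negative skew).

-1.455, left-skewed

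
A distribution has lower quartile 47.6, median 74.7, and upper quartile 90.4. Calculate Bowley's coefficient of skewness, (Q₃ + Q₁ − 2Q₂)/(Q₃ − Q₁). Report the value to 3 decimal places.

numerator: Q₃ + Q₁ − 2Q₂ = 90.4 + 47.6 − 2×74.7 = -11.4000
denominator: Q₃ − Q₁ = 90.4 − 47.6 = 42.8000
Bowley skewness = -11.4000 / 42.8000 ≈ -0.266

-0.266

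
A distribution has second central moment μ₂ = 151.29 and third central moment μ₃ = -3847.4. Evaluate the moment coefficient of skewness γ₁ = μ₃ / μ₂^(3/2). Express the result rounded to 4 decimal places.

σ = √μ₂ = √151.29 = 12.30000
σ³ = μ₂^(3/2) = 1860.86700
γ₁ = μ₃/σ³ = -3847.4 / 1860.86700 ≈ -2.0675

-2.0675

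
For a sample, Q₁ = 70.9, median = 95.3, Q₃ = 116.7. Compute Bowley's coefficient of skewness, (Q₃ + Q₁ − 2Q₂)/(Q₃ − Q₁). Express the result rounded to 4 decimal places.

-0.0655

numerator: Q₃ + Q₁ − 2Q₂ = 116.7 + 70.9 − 2×95.3 = -3.0000
denominator: Q₃ − Q₁ = 116.7 − 70.9 = 45.8000
Bowley skewness = -3.0000 / 45.8000 ≈ -0.0655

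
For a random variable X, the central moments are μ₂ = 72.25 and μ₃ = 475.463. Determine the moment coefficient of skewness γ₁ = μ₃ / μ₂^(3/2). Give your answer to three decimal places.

σ = √μ₂ = √72.25 = 8.50000
σ³ = μ₂^(3/2) = 614.12500
γ₁ = μ₃/σ³ = 475.463 / 614.12500 ≈ 0.774

0.774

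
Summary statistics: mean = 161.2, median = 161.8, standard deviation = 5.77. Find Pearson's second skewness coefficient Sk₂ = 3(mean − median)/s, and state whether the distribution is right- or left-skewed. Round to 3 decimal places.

-0.312, left-skewed

Sk₂ = 3(161.2 − 161.8) / 5.77 = 3 × -0.6000 / 5.77
    = -1.8000 / 5.77 ≈ -0.312
Sk₂ < 0 ⇒ mean < median ⇒ left-skewed (negative skew).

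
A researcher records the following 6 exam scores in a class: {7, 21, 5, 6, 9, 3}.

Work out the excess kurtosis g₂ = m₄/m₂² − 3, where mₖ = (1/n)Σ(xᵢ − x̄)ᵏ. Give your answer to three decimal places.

x̄ = 8.5000
Σ(xᵢ − x̄)² = 207.5000 ⇒ m₂ = 34.58333
Σ(xᵢ − x̄)⁴ = 25523.3750 ⇒ m₄ = 4253.89583
m₂² = 1196.00694
g₂ = m₄/m₂² − 3 = 3.55675 − 3 ≈ 0.557

0.557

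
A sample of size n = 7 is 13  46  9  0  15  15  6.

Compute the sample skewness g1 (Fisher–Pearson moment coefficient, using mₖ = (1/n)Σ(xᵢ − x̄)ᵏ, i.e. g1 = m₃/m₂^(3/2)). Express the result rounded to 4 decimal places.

x̄ = (13 + 46 + 9 + 0 + 15 + 15 + 6) / 7 = 14.8571
deviations (xᵢ − x̄): -1.8571, 31.1429, -5.8571, -14.8571, 0.1429, 0.1429, -8.8571
Σ(xᵢ − x̄)² = 1306.8571 ⇒ m₂ = 1306.8571/7 = 186.69388
Σ(xᵢ − x̄)³ = 26023.1020 ⇒ m₃ = 26023.1020/7 = 3717.58601
m₂^(3/2) = 186.69388^(1.5) = 2550.90987
g1 = m₃ / m₂^(3/2) = 3717.58601 / 2550.90987 ≈ 1.4574

1.4574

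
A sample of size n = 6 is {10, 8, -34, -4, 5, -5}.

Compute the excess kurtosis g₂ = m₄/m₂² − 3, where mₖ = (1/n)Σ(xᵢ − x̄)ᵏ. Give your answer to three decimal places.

0.231

x̄ = -3.3333
Σ(xᵢ − x̄)² = 1319.3333 ⇒ m₂ = 219.88889
Σ(xᵢ − x̄)⁴ = 937369.1111 ⇒ m₄ = 156228.18519
m₂² = 48351.12346
g₂ = m₄/m₂² − 3 = 3.23112 − 3 ≈ 0.231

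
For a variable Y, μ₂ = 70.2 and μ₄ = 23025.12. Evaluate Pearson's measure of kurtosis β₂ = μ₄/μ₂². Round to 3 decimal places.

μ₂² = 70.2² = 4928.04000
μ₄/μ₂² = 23025.12 / 4928.04000 = 4.67227
β₂ ≈ 4.672

4.672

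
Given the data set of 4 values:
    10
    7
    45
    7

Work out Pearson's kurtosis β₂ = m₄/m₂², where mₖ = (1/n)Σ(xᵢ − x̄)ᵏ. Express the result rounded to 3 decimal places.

2.317

x̄ = 17.2500
Σ(xᵢ − x̄)² = 1032.7500 ⇒ m₂ = 258.18750
Σ(xᵢ − x̄)⁴ = 617835.3281 ⇒ m₄ = 154458.83203
m₂² = 66660.78516
β₂ = m₄/m₂² = 154458.83203 / 66660.78516 ≈ 2.317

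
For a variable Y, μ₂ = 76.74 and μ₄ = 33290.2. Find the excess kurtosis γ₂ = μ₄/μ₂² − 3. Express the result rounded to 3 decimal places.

μ₂² = 76.74² = 5889.02760
μ₄/μ₂² = 33290.2 / 5889.02760 = 5.65292
γ₂ = 5.65292 − 3 ≈ 2.653

2.653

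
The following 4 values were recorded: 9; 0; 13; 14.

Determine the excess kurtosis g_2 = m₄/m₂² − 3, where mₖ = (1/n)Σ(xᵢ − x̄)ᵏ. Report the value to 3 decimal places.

x̄ = 9.0000
Σ(xᵢ − x̄)² = 122.0000 ⇒ m₂ = 30.50000
Σ(xᵢ − x̄)⁴ = 7442.0000 ⇒ m₄ = 1860.50000
m₂² = 930.25000
g_2 = m₄/m₂² − 3 = 2.00000 − 3 ≈ -1.000

-1.000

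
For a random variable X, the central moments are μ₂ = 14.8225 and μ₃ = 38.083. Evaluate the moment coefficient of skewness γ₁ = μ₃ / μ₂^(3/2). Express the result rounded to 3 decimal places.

0.667

σ = √μ₂ = √14.8225 = 3.85000
σ³ = μ₂^(3/2) = 57.06663
γ₁ = μ₃/σ³ = 38.083 / 57.06663 ≈ 0.667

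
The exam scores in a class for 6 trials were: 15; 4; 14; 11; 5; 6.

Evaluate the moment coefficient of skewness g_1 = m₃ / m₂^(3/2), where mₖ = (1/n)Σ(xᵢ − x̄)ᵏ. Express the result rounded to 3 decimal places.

x̄ = (15 + 4 + 14 + 11 + 5 + 6) / 6 = 9.1667
deviations (xᵢ − x̄): 5.8333, -5.1667, 4.8333, 1.8333, -4.1667, -3.1667
Σ(xᵢ − x̄)² = 114.8333 ⇒ m₂ = 114.8333/6 = 19.13889
Σ(xᵢ − x̄)³ = 75.5556 ⇒ m₃ = 75.5556/6 = 12.59259
m₂^(3/2) = 19.13889^(1.5) = 83.72884
g_1 = m₃ / m₂^(3/2) = 12.59259 / 83.72884 ≈ 0.150

0.150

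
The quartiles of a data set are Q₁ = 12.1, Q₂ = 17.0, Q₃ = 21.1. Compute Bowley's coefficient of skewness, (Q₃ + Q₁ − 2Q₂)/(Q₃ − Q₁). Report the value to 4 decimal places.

-0.0889

numerator: Q₃ + Q₁ − 2Q₂ = 21.1 + 12.1 − 2×17.0 = -0.8000
denominator: Q₃ − Q₁ = 21.1 − 12.1 = 9.0000
Bowley skewness = -0.8000 / 9.0000 ≈ -0.0889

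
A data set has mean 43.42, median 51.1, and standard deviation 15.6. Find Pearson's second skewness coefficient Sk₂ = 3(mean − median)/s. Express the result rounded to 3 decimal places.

-1.477

Sk₂ = 3(43.42 − 51.1) / 15.6 = 3 × -7.6800 / 15.6
    = -23.0400 / 15.6 ≈ -1.477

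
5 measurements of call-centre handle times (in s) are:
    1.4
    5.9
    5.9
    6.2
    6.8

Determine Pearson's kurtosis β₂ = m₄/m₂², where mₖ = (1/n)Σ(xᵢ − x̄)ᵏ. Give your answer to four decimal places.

x̄ = 5.2400
Σ(xᵢ − x̄)² = 18.9720 ⇒ m₂ = 3.79440
Σ(xᵢ − x̄)⁴ = 224.5840 ⇒ m₄ = 44.91679
m₂² = 14.39747
β₂ = m₄/m₂² = 44.91679 / 14.39747 ≈ 3.1198

3.1198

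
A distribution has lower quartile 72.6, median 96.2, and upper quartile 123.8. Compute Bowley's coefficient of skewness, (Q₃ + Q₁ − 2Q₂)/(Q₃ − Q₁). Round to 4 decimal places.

numerator: Q₃ + Q₁ − 2Q₂ = 123.8 + 72.6 − 2×96.2 = 4.0000
denominator: Q₃ − Q₁ = 123.8 − 72.6 = 51.2000
Bowley skewness = 4.0000 / 51.2000 ≈ 0.0781

0.0781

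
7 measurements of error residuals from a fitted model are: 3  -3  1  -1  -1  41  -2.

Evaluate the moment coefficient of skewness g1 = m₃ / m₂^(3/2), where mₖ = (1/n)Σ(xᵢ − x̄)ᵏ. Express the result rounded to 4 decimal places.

x̄ = (3 - 3 + 1 - 1 - 1 + 41 - 2) / 7 = 5.4286
deviations (xᵢ − x̄): -2.4286, -8.4286, -4.4286, -6.4286, -6.4286, 35.5714, -7.4286
Σ(xᵢ − x̄)² = 1499.7143 ⇒ m₂ = 1499.7143/7 = 214.24490
Σ(xᵢ − x̄)³ = 43368.2449 ⇒ m₃ = 43368.2449/7 = 6195.46356
m₂^(3/2) = 214.24490^(1.5) = 3135.92547
g1 = m₃ / m₂^(3/2) = 6195.46356 / 3135.92547 ≈ 1.9756

1.9756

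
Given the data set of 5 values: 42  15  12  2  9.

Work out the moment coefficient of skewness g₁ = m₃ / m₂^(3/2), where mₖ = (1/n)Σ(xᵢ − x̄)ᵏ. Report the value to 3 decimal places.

x̄ = (42 + 15 + 12 + 2 + 9) / 5 = 16.0000
deviations (xᵢ − x̄): 26.0000, -1.0000, -4.0000, -14.0000, -7.0000
Σ(xᵢ − x̄)² = 938.0000 ⇒ m₂ = 938.0000/5 = 187.60000
Σ(xᵢ − x̄)³ = 14424.0000 ⇒ m₃ = 14424.0000/5 = 2884.80000
m₂^(3/2) = 187.60000^(1.5) = 2569.50372
g₁ = m₃ / m₂^(3/2) = 2884.80000 / 2569.50372 ≈ 1.123

1.123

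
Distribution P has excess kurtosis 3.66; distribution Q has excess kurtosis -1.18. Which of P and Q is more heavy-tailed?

Higher excess kurtosis ⇒ heavier tails relative to the normal distribution.
3.66 vs -1.18: the larger is 3.66, so P has heavier tails. (P is leptokurtic — heavier-than-normal tails; the other is platykurtic.)

P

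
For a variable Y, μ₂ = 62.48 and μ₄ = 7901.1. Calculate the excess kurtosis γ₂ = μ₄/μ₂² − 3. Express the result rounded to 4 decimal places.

μ₂² = 62.48² = 3903.75040
μ₄/μ₂² = 7901.1 / 3903.75040 = 2.02398
γ₂ = 2.02398 − 3 ≈ -0.9760

-0.9760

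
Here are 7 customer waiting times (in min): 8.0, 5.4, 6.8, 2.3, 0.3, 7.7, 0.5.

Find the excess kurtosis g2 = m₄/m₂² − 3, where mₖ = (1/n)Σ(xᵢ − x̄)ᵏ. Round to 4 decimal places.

-1.6619

x̄ = 4.4286
Σ(xᵢ − x̄)² = 67.0343 ⇒ m₂ = 9.57633
Σ(xᵢ − x̄)⁴ = 859.0090 ⇒ m₄ = 122.71557
m₂² = 91.70603
g2 = m₄/m₂² − 3 = 1.33814 − 3 ≈ -1.6619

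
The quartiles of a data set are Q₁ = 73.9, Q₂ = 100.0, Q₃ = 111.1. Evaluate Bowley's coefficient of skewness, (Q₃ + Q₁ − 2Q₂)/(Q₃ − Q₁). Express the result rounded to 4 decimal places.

-0.4032

numerator: Q₃ + Q₁ − 2Q₂ = 111.1 + 73.9 − 2×100.0 = -15.0000
denominator: Q₃ − Q₁ = 111.1 − 73.9 = 37.2000
Bowley skewness = -15.0000 / 37.2000 ≈ -0.4032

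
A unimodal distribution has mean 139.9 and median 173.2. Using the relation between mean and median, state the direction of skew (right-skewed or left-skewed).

left-skewed

mean − median = 139.9 − 173.2 = -33.3
mean < median ⇒ the longer tail is on the left ⇒ left-skewed (negatively skewed).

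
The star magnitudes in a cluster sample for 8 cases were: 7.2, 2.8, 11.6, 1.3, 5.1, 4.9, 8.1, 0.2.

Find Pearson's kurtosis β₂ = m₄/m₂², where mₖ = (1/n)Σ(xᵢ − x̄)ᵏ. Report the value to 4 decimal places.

x̄ = 5.1500
Σ(xᵢ − x̄)² = 99.4200 ⇒ m₂ = 12.42750
Σ(xᵢ − x̄)⁴ = 2674.7434 ⇒ m₄ = 334.34293
m₂² = 154.44276
β₂ = m₄/m₂² = 334.34293 / 154.44276 ≈ 2.1648

2.1648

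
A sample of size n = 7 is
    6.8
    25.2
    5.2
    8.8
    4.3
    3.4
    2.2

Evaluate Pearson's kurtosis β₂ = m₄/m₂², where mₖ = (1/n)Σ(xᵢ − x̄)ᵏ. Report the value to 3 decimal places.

x̄ = 7.9857
Σ(xᵢ − x̄)² = 374.2486 ⇒ m₂ = 53.46408
Σ(xᵢ − x̄)⁴ = 89622.3628 ⇒ m₄ = 12803.19468
m₂² = 2858.40802
β₂ = m₄/m₂² = 12803.19468 / 2858.40802 ≈ 4.479

4.479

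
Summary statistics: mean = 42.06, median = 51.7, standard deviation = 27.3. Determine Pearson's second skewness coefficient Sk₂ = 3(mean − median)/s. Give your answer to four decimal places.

Sk₂ = 3(42.06 − 51.7) / 27.3 = 3 × -9.6400 / 27.3
    = -28.9200 / 27.3 ≈ -1.0593

-1.0593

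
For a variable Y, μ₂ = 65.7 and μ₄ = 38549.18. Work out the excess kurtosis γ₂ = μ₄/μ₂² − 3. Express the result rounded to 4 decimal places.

μ₂² = 65.7² = 4316.49000
μ₄/μ₂² = 38549.18 / 4316.49000 = 8.93068
γ₂ = 8.93068 − 3 ≈ 5.9307

5.9307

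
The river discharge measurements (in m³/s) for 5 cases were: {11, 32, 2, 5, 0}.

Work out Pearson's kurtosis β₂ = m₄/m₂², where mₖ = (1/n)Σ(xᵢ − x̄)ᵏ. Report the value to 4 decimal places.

x̄ = 10.0000
Σ(xᵢ − x̄)² = 674.0000 ⇒ m₂ = 134.80000
Σ(xᵢ − x̄)⁴ = 248978.0000 ⇒ m₄ = 49795.60000
m₂² = 18171.04000
β₂ = m₄/m₂² = 49795.60000 / 18171.04000 ≈ 2.7404

2.7404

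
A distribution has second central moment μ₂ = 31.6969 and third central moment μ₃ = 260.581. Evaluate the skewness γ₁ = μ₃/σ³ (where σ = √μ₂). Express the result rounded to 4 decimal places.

σ = √μ₂ = √31.6969 = 5.63000
σ³ = μ₂^(3/2) = 178.45355
γ₁ = μ₃/σ³ = 260.581 / 178.45355 ≈ 1.4602

1.4602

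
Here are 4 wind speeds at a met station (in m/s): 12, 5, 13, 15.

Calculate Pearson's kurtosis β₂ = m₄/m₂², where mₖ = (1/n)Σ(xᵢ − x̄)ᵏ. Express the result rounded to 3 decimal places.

x̄ = 11.2500
Σ(xᵢ − x̄)² = 56.7500 ⇒ m₂ = 14.18750
Σ(xᵢ − x̄)⁴ = 1733.3281 ⇒ m₄ = 433.33203
m₂² = 201.28516
β₂ = m₄/m₂² = 433.33203 / 201.28516 ≈ 2.153

2.153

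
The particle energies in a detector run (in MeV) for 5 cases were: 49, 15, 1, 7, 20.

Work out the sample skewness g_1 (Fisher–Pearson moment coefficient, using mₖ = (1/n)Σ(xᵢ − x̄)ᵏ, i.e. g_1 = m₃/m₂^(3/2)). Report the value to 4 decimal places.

0.9505

x̄ = (49 + 15 + 1 + 7 + 20) / 5 = 18.4000
deviations (xᵢ − x̄): 30.6000, -3.4000, -17.4000, -11.4000, 1.6000
Σ(xᵢ − x̄)² = 1383.2000 ⇒ m₂ = 1383.2000/5 = 276.64000
Σ(xᵢ − x̄)³ = 21867.8400 ⇒ m₃ = 21867.8400/5 = 4373.56800
m₂^(3/2) = 276.64000^(1.5) = 4601.21433
g_1 = m₃ / m₂^(3/2) = 4373.56800 / 4601.21433 ≈ 0.9505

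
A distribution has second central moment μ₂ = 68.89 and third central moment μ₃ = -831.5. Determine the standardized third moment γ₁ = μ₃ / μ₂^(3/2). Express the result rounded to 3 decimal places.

-1.454

σ = √μ₂ = √68.89 = 8.30000
σ³ = μ₂^(3/2) = 571.78700
γ₁ = μ₃/σ³ = -831.5 / 571.78700 ≈ -1.454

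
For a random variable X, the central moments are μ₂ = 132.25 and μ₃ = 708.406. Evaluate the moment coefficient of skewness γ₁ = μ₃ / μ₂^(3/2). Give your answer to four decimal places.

σ = √μ₂ = √132.25 = 11.50000
σ³ = μ₂^(3/2) = 1520.87500
γ₁ = μ₃/σ³ = 708.406 / 1520.87500 ≈ 0.4658

0.4658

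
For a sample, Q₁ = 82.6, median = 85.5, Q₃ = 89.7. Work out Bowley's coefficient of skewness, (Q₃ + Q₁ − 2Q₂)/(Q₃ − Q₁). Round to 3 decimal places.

numerator: Q₃ + Q₁ − 2Q₂ = 89.7 + 82.6 − 2×85.5 = 1.3000
denominator: Q₃ − Q₁ = 89.7 − 82.6 = 7.1000
Bowley skewness = 1.3000 / 7.1000 ≈ 0.183

0.183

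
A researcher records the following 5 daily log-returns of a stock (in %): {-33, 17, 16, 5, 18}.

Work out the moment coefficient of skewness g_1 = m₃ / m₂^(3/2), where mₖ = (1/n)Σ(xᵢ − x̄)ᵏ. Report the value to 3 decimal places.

x̄ = (-33 + 17 + 16 + 5 + 18) / 5 = 4.6000
deviations (xᵢ − x̄): -37.6000, 12.4000, 11.4000, 0.4000, 13.4000
Σ(xᵢ − x̄)² = 1877.2000 ⇒ m₂ = 1877.2000/5 = 375.44000
Σ(xᵢ − x̄)³ = -47363.0400 ⇒ m₃ = -47363.0400/5 = -9472.60800
m₂^(3/2) = 375.44000^(1.5) = 7274.62837
g_1 = m₃ / m₂^(3/2) = -9472.60800 / 7274.62837 ≈ -1.302

-1.302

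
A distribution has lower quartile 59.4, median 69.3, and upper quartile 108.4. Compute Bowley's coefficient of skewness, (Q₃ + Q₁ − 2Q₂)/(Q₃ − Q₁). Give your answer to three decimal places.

numerator: Q₃ + Q₁ − 2Q₂ = 108.4 + 59.4 − 2×69.3 = 29.2000
denominator: Q₃ − Q₁ = 108.4 − 59.4 = 49.0000
Bowley skewness = 29.2000 / 49.0000 ≈ 0.596

0.596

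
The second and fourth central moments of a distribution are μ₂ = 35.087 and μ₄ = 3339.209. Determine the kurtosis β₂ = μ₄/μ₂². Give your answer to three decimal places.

μ₂² = 35.087² = 1231.09757
μ₄/μ₂² = 3339.209 / 1231.09757 = 2.71238
β₂ ≈ 2.712

2.712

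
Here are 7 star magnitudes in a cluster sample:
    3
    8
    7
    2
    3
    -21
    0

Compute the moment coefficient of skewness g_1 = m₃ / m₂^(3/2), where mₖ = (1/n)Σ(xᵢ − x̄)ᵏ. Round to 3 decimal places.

x̄ = (3 + 8 + 7 + 2 + 3 - 21 + 0) / 7 = 0.2857
deviations (xᵢ − x̄): 2.7143, 7.7143, 6.7143, 1.7143, 2.7143, -21.2857, -0.2857
Σ(xᵢ − x̄)² = 575.4286 ⇒ m₂ = 575.4286/7 = 82.20408
Σ(xᵢ − x̄)³ = -8837.3878 ⇒ m₃ = -8837.3878/7 = -1262.48397
m₂^(3/2) = 82.20408^(1.5) = 745.31536
g_1 = m₃ / m₂^(3/2) = -1262.48397 / 745.31536 ≈ -1.694

-1.694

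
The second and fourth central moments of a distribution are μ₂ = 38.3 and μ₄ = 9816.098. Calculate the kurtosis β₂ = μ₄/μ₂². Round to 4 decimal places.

6.6918

μ₂² = 38.3² = 1466.89000
μ₄/μ₂² = 9816.098 / 1466.89000 = 6.69178
β₂ ≈ 6.6918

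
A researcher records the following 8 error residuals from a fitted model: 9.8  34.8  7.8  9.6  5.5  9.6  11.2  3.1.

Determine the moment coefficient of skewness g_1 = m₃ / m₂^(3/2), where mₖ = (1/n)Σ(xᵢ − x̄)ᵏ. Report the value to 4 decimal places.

x̄ = (9.8 + 34.8 + 7.8 + 9.6 + 5.5 + 9.6 + 11.2 + 3.1) / 8 = 11.4250
deviations (xᵢ − x̄): -1.6250, 23.3750, -3.6250, -1.8250, -5.9250, -1.8250, -0.2250, -8.3250
Σ(xᵢ − x̄)² = 673.2950 ⇒ m₂ = 673.2950/8 = 84.16188
Σ(xᵢ − x̄)³ = 11922.8168 ⇒ m₃ = 11922.8168/8 = 1490.35209
m₂^(3/2) = 84.16188^(1.5) = 772.09920
g_1 = m₃ / m₂^(3/2) = 1490.35209 / 772.09920 ≈ 1.9303

1.9303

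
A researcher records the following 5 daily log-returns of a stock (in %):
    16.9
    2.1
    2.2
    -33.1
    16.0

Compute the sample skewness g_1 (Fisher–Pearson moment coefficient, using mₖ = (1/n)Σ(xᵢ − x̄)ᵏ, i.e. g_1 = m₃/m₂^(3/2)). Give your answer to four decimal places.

-1.0531

x̄ = (16.9 + 2.1 + 2.2 - 33.1 + 16.0) / 5 = 0.8200
deviations (xᵢ − x̄): 16.0800, 1.2800, 1.3800, -33.9200, 15.1800
Σ(xᵢ − x̄)² = 1643.1080 ⇒ m₂ = 1643.1080/5 = 328.62160
Σ(xᵢ − x̄)³ = -31366.7755 ⇒ m₃ = -31366.7755/5 = -6273.35510
m₂^(3/2) = 328.62160^(1.5) = 5957.22713
g_1 = m₃ / m₂^(3/2) = -6273.35510 / 5957.22713 ≈ -1.0531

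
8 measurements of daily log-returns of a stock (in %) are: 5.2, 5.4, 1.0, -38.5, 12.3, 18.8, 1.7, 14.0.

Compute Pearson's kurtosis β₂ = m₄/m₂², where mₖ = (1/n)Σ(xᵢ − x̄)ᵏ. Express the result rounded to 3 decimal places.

4.855

x̄ = 2.4875
Σ(xᵢ − x̄)² = 2193.5688 ⇒ m₂ = 274.19609
Σ(xᵢ − x̄)⁴ = 2920092.9209 ⇒ m₄ = 365011.61512
m₂² = 75183.49783
β₂ = m₄/m₂² = 365011.61512 / 75183.49783 ≈ 4.855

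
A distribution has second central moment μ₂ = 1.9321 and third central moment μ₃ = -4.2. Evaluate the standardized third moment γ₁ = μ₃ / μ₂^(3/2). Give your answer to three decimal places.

σ = √μ₂ = √1.9321 = 1.39000
σ³ = μ₂^(3/2) = 2.68562
γ₁ = μ₃/σ³ = -4.2 / 2.68562 ≈ -1.564

-1.564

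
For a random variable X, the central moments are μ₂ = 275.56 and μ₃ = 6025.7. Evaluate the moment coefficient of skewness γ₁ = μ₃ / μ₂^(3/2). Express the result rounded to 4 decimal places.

σ = √μ₂ = √275.56 = 16.60000
σ³ = μ₂^(3/2) = 4574.29600
γ₁ = μ₃/σ³ = 6025.7 / 4574.29600 ≈ 1.3173

1.3173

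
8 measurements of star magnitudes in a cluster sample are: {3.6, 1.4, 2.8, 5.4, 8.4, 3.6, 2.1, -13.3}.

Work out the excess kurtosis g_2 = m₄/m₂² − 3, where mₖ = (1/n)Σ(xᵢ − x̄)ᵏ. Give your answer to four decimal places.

2.0078

x̄ = 1.7500
Σ(xᵢ − x̄)² = 292.2400 ⇒ m₂ = 36.53000
Σ(xᵢ − x̄)⁴ = 53461.1736 ⇒ m₄ = 6682.64669
m₂² = 1334.44090
g_2 = m₄/m₂² − 3 = 5.00783 − 3 ≈ 2.0078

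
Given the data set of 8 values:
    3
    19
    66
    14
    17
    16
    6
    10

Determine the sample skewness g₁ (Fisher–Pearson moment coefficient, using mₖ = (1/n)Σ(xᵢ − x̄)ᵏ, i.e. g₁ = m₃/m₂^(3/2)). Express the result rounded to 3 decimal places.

1.913

x̄ = (3 + 19 + 66 + 14 + 17 + 16 + 6 + 10) / 8 = 18.8750
deviations (xᵢ − x̄): -15.8750, 0.1250, 47.1250, -4.8750, -1.8750, -2.8750, -12.8750, -8.8750
Σ(xᵢ − x̄)² = 2752.8750 ⇒ m₂ = 2752.8750/8 = 344.10938
Σ(xᵢ − x̄)³ = 97673.3438 ⇒ m₃ = 97673.3438/8 = 12209.16797
m₂^(3/2) = 344.10938^(1.5) = 6383.29267
g₁ = m₃ / m₂^(3/2) = 12209.16797 / 6383.29267 ≈ 1.913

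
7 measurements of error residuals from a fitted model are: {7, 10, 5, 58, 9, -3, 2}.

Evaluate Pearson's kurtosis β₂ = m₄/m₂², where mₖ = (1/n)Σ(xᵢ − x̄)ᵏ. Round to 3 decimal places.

x̄ = 12.5714
Σ(xᵢ − x̄)² = 2525.7143 ⇒ m₂ = 360.81633
Σ(xᵢ − x̄)⁴ = 4334822.0058 ⇒ m₄ = 619260.28655
m₂² = 130188.42149
β₂ = m₄/m₂² = 619260.28655 / 130188.42149 ≈ 4.757

4.757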